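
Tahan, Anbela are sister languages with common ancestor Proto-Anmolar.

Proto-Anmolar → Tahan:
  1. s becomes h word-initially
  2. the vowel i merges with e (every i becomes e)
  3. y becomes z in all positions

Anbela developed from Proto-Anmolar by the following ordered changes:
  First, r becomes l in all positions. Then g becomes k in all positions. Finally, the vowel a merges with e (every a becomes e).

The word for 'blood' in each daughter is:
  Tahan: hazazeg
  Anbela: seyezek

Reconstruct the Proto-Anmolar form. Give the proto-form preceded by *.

*sayazeg

Position 7: Tahan has g, Anbela has k. Tahan preserves g here (none of its changes turn any other segment into g), so the proto-segment is *g.
Position 3: Tahan has z, Anbela has y. Anbela preserves y here (none of its changes turn any other segment into y), so the proto-segment is *y.
Verify the candidate proto-form against each daughter:
Tahan: *sayazeg > hayazeg > hazazeg  (by debuccalisation, unconditioned shift)
Anbela: *sayazeg > sayazek > seyezek  (by unconditioned shift, vowel merger)
Only *sayazeg yields all of Tahan hazazeg, Anbela seyezek.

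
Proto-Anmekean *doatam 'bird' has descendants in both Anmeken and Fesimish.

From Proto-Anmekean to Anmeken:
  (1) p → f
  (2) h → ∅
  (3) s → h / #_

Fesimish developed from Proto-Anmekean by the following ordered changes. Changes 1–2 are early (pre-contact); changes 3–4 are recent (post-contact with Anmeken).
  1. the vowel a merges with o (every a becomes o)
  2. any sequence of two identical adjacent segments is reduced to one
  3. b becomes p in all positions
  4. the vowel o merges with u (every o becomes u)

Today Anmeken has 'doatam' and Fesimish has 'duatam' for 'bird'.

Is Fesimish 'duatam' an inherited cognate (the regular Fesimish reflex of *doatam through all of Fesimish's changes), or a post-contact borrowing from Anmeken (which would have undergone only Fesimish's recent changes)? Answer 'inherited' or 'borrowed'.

If inherited, *doatam would pass through all of Fesimish's changes:
Fesimish: start from *doatam.
  rule 1 (vowel merger): doatam → dootom
  rule 2 (degemination): dootom → dotom
  rule 3: no change — dotom
  rule 4 (vowel merger): dotom → dutum
  ⇒ Fesimish dutum
If borrowed from Anmeken 'doatam' after the early changes, it would undergo only the recent ones:
  rule 3 (unconditioned shift): no change (doatam)
  rule 4 (vowel merger): doatam → duatam
  ⇒ as a loan: duatam
Fesimish 'duatam' matches the loan outcome 'duatam', not the inherited 'dutum' — it skipped the early Fesimish changes, so it was borrowed from Anmeken.

borrowed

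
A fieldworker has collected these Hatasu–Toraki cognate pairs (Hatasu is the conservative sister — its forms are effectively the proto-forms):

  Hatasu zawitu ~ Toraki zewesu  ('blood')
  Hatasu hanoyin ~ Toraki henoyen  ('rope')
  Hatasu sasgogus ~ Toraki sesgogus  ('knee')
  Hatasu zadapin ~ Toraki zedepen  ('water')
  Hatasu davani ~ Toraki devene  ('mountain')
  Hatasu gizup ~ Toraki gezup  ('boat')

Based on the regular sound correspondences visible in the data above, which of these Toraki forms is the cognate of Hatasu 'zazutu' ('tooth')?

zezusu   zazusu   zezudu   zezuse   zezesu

zezusu

zawitu ~ zewesu, sasgogus ~ sesgogus — Hatasu a corresponds to Toraki e after a consonant, before a consonant other than r, m, n, p, b, f, v.
zawitu ~ zewesu — Hatasu t corresponds to Toraki s between vowels (before a back vowel).
Applying these to Hatasu 'zazutu':
  zazutu → zezutu   (a→e after a consonant, before a consonant other than r, m, n, p, b, f, v)
  zezutu → zezusu   (t→s between vowels (before a back vowel))
So the Toraki cognate is 'zezusu'.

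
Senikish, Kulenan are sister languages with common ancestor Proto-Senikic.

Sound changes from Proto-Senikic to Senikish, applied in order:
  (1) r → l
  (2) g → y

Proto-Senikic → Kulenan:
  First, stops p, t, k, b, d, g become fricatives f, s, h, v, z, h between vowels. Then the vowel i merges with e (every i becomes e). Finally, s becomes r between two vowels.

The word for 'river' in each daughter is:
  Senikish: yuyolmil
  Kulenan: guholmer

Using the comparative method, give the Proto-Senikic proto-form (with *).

*gugolmir

Position 1: Senikish has y, Kulenan has g. Kulenan preserves g here (none of its changes turn any other segment into g), so the proto-segment is *g.
Position 7: Senikish has i, Kulenan has e. Senikish preserves i here (none of its changes turn any other segment into i), so the proto-segment is *i.
Position 8: Senikish has l, Kulenan has r. Taking the neighbouring segments as reconstructed: Senikish l could go back to *l or *r; Kulenan r can only go back to *r — the one source consistent with every daughter is *r.
Continuing position by position gives *gugolmir; check it forward:
Senikish: *gugolmir
  gugolmir → gugolmil   [unconditioned shift]
  gugolmil → yuyolmil   [unconditioned shift]
  giving Senikish yuyolmil.
Kulenan: *gugolmir
  gugolmir → guholmir   [intervocalic lenition]
  guholmir → guholmer   [vowel merger]
  guholmer (rule 3 does not apply)
  giving Kulenan guholmer.
*gugolmir is the unique common source.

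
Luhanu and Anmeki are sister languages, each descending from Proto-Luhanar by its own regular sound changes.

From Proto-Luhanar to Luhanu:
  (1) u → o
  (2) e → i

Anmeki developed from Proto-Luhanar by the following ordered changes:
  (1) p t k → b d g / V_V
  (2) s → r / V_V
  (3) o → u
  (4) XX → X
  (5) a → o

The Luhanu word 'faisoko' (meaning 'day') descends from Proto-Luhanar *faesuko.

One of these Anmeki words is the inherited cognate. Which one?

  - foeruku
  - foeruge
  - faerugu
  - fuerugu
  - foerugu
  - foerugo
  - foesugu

Anmeki: *faesuko > faesugo > faerugo > faerugu > foerugu  (by intervocalic voicing, rhotacism, vowel merger, vowel merger)
Only 'foerugu' matches the regular Anmeki development of *faesuko.

foerugu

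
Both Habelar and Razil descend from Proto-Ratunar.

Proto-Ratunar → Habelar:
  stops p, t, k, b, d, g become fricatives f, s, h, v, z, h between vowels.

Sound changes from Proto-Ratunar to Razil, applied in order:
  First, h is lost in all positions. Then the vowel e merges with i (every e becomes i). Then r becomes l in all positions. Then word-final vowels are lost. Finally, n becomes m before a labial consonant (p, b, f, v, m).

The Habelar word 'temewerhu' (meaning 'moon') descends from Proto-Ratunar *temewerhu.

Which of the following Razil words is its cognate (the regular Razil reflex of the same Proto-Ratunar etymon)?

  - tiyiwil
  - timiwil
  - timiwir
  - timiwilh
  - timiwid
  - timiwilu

timiwil

Razil: start from *temewerhu.
  rule 1 (h-loss): temewerhu → temeweru
  rule 2 (vowel merger): temeweru → timiwiru
  rule 3 (unconditioned shift): timiwiru → timiwilu
  rule 4 (apocope): timiwilu → timiwil
  rule 5: no change — timiwil
  ⇒ Razil timiwil
The other candidates each miss or misapply at least one Razil change.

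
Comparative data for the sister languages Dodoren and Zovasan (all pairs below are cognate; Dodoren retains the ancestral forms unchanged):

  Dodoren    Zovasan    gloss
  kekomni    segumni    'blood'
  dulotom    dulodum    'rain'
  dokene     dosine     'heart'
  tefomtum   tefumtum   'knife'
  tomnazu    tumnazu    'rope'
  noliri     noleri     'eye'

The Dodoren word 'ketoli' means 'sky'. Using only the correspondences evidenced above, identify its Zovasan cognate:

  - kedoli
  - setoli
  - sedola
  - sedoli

sedoli

kekomni ~ segumni — Dodoren k corresponds to Zovasan s word-initially before a front vowel.
dulotom ~ dulodum — Dodoren t corresponds to Zovasan d between vowels (before a back vowel).
Applying these to Dodoren 'ketoli':
  ketoli → setoli   (k→s word-initially before a front vowel)
  setoli → sedoli   (t→d between vowels (before a back vowel))
So the Zovasan cognate is 'sedoli'.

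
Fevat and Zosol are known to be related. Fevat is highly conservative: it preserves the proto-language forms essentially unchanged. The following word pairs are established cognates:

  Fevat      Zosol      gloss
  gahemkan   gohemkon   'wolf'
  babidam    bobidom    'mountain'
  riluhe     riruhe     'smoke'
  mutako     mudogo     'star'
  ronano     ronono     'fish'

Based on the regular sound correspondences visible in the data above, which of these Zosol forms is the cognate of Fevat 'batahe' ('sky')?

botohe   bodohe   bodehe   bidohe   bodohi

bodohe

gahemkan ~ gohemkon, mutako ~ mudogo — Fevat a corresponds to Zosol o after a consonant, before a consonant other than r, m, n, p, b, f, v.
mutako ~ mudogo — Fevat t corresponds to Zosol d between vowels (before a back vowel).
Applying these to Fevat 'batahe':
  batahe → botahe   (a→o after a consonant, before a consonant other than r, m, n, p, b, f, v)
  botahe → bodahe   (t→d between vowels (before a back vowel))
  bodahe → bodohe   (a→o after a consonant, before a consonant other than r, m, n, p, b, f, v)
So the Zosol cognate is 'bodohe'.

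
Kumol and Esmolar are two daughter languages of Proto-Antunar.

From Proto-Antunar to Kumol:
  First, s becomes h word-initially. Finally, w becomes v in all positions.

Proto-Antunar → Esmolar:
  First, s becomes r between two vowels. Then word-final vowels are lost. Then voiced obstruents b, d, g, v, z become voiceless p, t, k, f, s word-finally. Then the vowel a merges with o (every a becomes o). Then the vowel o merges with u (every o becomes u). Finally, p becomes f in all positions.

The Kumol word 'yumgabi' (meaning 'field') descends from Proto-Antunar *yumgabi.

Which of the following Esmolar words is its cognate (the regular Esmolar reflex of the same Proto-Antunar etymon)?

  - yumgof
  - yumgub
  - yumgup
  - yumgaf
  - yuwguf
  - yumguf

Esmolar: *yumgabi
  yumgabi (rule 1 does not apply)
  yumgabi → yumgab   [apocope]
  yumgab → yumgap   [final devoicing]
  yumgap → yumgop   [vowel merger]
  yumgop → yumgup   [vowel merger]
  yumgup → yumguf   [unconditioned shift]
  giving Esmolar yumguf.

yumguf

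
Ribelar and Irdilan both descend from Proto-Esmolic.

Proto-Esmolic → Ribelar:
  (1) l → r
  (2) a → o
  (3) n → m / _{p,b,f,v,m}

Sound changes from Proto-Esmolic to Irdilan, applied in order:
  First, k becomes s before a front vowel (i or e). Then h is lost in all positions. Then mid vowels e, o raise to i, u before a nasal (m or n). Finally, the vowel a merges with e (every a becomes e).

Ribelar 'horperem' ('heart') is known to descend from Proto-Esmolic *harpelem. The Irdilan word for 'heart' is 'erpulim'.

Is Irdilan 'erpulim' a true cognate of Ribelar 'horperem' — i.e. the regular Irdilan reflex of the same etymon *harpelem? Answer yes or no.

Derive the expected Irdilan reflex of *harpelem:
Irdilan: *harpelem > arpelem > arpelim > erpelim  (by h-loss, pre-nasal raising, vowel merger)
The regular Irdilan reflex would be 'erpelim', but the attested form is 'erpulim'. The correspondence is irregular, so they are not cognates (the Irdilan form has a different source).

no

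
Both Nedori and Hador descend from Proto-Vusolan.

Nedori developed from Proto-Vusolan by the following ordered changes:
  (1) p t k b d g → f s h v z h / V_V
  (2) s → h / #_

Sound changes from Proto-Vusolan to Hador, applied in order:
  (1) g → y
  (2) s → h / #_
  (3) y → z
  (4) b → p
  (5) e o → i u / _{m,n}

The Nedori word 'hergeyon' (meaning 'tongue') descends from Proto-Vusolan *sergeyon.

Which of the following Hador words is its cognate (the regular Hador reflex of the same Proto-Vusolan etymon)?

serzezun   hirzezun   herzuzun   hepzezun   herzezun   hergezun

herzezun

Hador: *sergeyon > seryeyon > heryeyon > herzezon > herzezun  (by unconditioned shift, debuccalisation, unconditioned shift, pre-nasal raising)
Among the options, 'herzezun' alone shows every Hador change applied in order.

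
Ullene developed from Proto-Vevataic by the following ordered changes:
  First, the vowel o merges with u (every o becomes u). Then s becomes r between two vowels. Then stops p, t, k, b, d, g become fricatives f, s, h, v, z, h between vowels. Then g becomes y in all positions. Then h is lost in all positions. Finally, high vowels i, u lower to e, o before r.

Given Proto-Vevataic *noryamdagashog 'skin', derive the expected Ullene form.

noryamdaasuy

Ullene: start from *noryamdagashog.
  rule 1 (vowel merger): noryamdagashog → nuryamdagashug
  rule 2: no change — nuryamdagashug
  rule 3 (intervocalic lenition): nuryamdagashug → nuryamdahashug
  rule 4 (unconditioned shift): nuryamdahashug → nuryamdahashuy
  rule 5 (h-loss): nuryamdahashuy → nuryamdaasuy
  rule 6 (pre-rhotic lowering): nuryamdaasuy → noryamdaasuy
  ⇒ Ullene noryamdaasuy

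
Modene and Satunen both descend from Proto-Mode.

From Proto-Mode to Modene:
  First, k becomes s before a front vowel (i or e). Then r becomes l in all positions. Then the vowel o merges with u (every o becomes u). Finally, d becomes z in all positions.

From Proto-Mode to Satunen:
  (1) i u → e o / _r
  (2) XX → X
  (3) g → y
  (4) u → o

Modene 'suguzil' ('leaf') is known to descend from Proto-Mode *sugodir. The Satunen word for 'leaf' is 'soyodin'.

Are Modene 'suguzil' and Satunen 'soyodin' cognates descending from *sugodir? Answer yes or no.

no

Derive the expected Satunen reflex of *sugodir:
Satunen: start from *sugodir.
  rule 1 (pre-rhotic lowering): sugodir → sugoder
  rule 2: no change — sugoder
  rule 3 (unconditioned shift): sugoder → suyoder
  rule 4 (vowel merger): suyoder → soyoder
  ⇒ Satunen soyoder
The regular Satunen reflex would be 'soyoder', but the attested form is 'soyodin'. The correspondence is irregular, so they are not cognates (the Satunen form has a different source).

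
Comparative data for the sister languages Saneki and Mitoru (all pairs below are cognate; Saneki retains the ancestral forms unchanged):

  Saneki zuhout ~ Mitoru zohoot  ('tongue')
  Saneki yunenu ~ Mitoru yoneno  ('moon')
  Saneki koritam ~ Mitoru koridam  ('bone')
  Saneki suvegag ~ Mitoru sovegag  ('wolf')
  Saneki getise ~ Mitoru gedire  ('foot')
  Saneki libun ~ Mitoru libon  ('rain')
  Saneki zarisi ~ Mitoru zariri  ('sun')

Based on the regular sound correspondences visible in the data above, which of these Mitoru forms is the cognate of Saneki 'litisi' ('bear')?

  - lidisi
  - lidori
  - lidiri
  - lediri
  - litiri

getise ~ gedire — Saneki t corresponds to Mitoru d between vowels (before a front vowel).
zarisi ~ zariri — Saneki s corresponds to Mitoru r between vowels (before a front vowel).
Applying these to Saneki 'litisi':
  litisi → lidisi   (t→d between vowels (before a front vowel))
  lidisi → lidiri   (s→r between vowels (before a front vowel))
So the Mitoru cognate is 'lidiri'.

lidiri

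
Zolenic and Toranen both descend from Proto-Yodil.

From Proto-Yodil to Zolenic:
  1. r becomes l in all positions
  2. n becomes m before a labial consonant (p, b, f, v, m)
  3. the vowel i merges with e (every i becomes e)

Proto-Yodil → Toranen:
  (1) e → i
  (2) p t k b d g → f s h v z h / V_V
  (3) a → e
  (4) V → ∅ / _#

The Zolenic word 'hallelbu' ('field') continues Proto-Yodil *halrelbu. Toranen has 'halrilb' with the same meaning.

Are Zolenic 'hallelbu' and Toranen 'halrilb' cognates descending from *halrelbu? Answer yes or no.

Derive the expected Toranen reflex of *halrelbu:
Toranen: *halrelbu
  halrelbu → halrilbu   [vowel merger]
  halrilbu (rule 2 does not apply)
  halrilbu → helrilbu   [vowel merger]
  helrilbu → helrilb   [apocope]
  giving Toranen helrilb.
The regular Toranen reflex would be 'helrilb', but the attested form is 'halrilb'. The correspondence is irregular, so they are not cognates (the Toranen form has a different source).

no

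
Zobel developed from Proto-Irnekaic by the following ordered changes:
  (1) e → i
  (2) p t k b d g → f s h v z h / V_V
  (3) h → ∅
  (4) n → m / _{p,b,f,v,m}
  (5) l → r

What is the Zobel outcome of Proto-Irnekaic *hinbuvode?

Zobel: *hinbuvode
  hinbuvode → hinbuvodi   [vowel merger]
  hinbuvodi → hinbuvozi   [intervocalic lenition]
  hinbuvozi → inbuvozi   [h-loss]
  inbuvozi → imbuvozi   [nasal place assimilation]
  imbuvozi (rule 5 does not apply)
  giving Zobel imbuvozi.

imbuvozi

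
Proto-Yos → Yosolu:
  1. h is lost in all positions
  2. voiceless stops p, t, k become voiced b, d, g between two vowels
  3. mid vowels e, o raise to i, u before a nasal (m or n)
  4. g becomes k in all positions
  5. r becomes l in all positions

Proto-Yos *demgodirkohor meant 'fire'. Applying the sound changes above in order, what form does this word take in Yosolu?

dimkodilkool

Yosolu: *demgodirkohor
  demgodirkohor → demgodirkoor   [h-loss]
  demgodirkoor (rule 2 does not apply)
  demgodirkoor → dimgodirkoor   [pre-nasal raising]
  dimgodirkoor → dimkodirkoor   [unconditioned shift]
  dimkodirkoor → dimkodilkool   [unconditioned shift]
  giving Yosolu dimkodilkool.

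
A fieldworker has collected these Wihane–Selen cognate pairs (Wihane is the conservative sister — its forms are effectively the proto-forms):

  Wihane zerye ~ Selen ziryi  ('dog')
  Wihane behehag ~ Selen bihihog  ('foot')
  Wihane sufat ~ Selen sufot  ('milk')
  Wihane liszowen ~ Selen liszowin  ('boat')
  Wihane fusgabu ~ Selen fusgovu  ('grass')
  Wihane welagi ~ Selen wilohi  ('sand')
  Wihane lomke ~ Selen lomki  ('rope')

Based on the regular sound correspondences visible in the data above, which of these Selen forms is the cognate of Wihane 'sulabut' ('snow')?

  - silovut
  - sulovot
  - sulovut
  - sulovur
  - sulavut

sulovut

fusgabu ~ fusgovu — Wihane a corresponds to Selen o after a consonant, before a labial obstruent.
fusgabu ~ fusgovu — Wihane b corresponds to Selen v between vowels (before a back vowel).
Applying these to Wihane 'sulabut':
  sulabut → sulobut   (a→o after a consonant, before a labial obstruent)
  sulobut → sulovut   (b→v between vowels (before a back vowel))
So the Selen cognate is 'sulovut'.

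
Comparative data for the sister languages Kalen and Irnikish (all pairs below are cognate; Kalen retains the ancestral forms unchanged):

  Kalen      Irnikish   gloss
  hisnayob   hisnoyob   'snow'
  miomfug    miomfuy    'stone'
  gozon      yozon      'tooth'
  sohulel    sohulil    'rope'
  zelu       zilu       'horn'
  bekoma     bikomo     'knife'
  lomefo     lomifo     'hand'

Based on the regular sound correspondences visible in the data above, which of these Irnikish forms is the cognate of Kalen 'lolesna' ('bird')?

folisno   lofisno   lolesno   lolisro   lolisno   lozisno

lolisno

sohulel ~ sohulil, zelu ~ zilu — Kalen e corresponds to Irnikish i after a consonant, before a consonant other than r, m, n, p, b, f, v.
bekoma ~ bikomo — Kalen a corresponds to Irnikish o word-finally.
Applying these to Kalen 'lolesna':
  lolesna → lolisna   (e→i after a consonant, before a consonant other than r, m, n, p, b, f, v)
  lolisna → lolisno   (a→o word-finally)
So the Irnikish cognate is 'lolisno'.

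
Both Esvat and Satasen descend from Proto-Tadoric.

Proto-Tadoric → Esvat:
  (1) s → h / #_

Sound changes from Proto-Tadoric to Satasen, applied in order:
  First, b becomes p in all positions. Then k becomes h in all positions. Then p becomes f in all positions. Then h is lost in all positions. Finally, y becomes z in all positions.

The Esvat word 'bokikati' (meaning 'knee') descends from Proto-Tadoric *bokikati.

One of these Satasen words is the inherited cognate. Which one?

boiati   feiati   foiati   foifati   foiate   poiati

foiati

Satasen: start from *bokikati.
  rule 1 (unconditioned shift): bokikati → pokikati
  rule 2 (unconditioned shift): pokikati → pohihati
  rule 3 (unconditioned shift): pohihati → fohihati
  rule 4 (h-loss): fohihati → foiati
  rule 5: no change — foiati
  ⇒ Satasen foiati
Among the options, 'foiati' alone shows every Satasen change applied in order.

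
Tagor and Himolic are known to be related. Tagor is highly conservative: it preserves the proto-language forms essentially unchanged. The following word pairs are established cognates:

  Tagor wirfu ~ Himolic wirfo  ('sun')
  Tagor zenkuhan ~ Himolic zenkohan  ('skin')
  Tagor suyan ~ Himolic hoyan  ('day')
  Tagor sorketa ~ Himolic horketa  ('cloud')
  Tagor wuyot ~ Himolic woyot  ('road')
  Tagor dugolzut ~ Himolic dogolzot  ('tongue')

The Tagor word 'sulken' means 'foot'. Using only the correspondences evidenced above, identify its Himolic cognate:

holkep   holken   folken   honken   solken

suyan ~ hoyan — Tagor s corresponds to Himolic h word-initially before a back vowel.
zenkuhan ~ zenkohan, suyan ~ hoyan — Tagor u corresponds to Himolic o after a consonant, before a consonant other than r, m, n, p, b, f, v.
Applying these to Tagor 'sulken':
  sulken → hulken   (s→h word-initially before a back vowel)
  hulken → holken   (u→o after a consonant, before a consonant other than r, m, n, p, b, f, v)
So the Himolic cognate is 'holken'.

holken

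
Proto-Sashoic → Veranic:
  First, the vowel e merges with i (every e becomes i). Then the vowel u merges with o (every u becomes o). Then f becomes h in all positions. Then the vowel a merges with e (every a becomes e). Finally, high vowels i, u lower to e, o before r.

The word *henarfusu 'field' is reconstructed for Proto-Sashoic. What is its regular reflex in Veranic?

hinerhoso

Veranic: *henarfusu > hinarfusu > hinarfoso > hinarhoso > hinerhoso  (by vowel merger, vowel merger, unconditioned shift, vowel merger)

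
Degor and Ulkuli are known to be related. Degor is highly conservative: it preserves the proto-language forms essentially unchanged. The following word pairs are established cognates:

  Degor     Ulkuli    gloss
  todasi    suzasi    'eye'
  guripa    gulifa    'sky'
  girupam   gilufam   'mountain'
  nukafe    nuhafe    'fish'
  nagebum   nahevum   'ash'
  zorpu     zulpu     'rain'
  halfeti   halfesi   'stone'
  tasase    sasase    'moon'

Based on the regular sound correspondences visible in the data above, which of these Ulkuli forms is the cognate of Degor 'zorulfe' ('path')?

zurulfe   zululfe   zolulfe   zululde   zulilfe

zululfe

zorpu ~ zulpu — Degor o corresponds to Ulkuli u after a consonant, before r.
girupam ~ gilufam — Degor r corresponds to Ulkuli l between vowels (before a back vowel).
Applying these to Degor 'zorulfe':
  zorulfe → zurulfe   (o→u after a consonant, before r)
  zurulfe → zululfe   (r→l between vowels (before a back vowel))
So the Ulkuli cognate is 'zululfe'.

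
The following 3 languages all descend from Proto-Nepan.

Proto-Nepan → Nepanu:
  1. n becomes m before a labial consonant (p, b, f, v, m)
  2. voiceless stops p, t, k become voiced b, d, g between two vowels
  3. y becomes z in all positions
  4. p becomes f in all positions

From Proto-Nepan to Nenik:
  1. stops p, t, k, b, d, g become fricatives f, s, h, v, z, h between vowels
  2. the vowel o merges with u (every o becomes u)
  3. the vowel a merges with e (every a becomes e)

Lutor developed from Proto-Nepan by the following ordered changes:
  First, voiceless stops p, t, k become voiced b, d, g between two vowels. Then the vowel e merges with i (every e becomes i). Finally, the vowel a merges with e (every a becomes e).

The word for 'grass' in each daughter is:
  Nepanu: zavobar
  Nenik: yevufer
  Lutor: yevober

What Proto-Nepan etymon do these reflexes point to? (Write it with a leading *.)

*yavopar

Position 4: Nepanu has o, Nenik has u, Lutor has o. Nepanu preserves o here (none of its changes turn any other segment into o), so the proto-segment is *o.
Position 6: Nepanu has a, Nenik has e, Lutor has e. Nepanu preserves a here (none of its changes turn any other segment into a), so the proto-segment is *a.
Position 2: Nepanu has a, Nenik has e, Lutor has e. Nepanu preserves a here (none of its changes turn any other segment into a), so the proto-segment is *a.
This points to *yavopar. Verify forward in each daughter:
Nepanu: *yavopar > yavobar > zavobar  (by intervocalic voicing, unconditioned shift)
Nenik: start from *yavopar.
  rule 1 (intervocalic lenition): yavopar → yavofar
  rule 2 (vowel merger): yavofar → yavufar
  rule 3 (vowel merger): yavufar → yevufer
  ⇒ Nenik yevufer
Lutor: *yavopar
  yavopar → yavobar   [intervocalic voicing]
  yavobar (rule 2 does not apply)
  yavobar → yevober   [vowel merger]
  giving Lutor yevober.
No other proto-form is consistent with every reflex, so the reconstruction is *yavopar.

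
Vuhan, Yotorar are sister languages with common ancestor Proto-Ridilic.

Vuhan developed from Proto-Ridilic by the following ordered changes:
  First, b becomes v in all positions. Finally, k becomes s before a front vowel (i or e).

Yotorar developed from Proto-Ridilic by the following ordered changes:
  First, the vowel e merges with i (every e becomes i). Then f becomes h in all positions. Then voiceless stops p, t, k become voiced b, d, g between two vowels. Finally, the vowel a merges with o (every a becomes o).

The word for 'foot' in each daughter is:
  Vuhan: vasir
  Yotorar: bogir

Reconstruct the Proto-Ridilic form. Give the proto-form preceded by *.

Position 1: Vuhan has v, Yotorar has b. Taking the neighbouring segments as reconstructed: Vuhan v could go back to *b or *v; Yotorar b can only go back to *b — the one source consistent with every daughter is *b.
Position 2: Vuhan has a, Yotorar has o. Vuhan preserves a here (none of its changes turn any other segment into a), so the proto-segment is *a.
Verify the candidate proto-form against each daughter:
Vuhan: *bakir > vakir > vasir  (by unconditioned shift, palatalisation)
Yotorar: *bakir
  bakir (rule 1 does not apply)
  bakir (rule 2 does not apply)
  bakir → bagir   [intervocalic voicing]
  bagir → bogir   [vowel merger]
  giving Yotorar bogir.
*bakir is the unique common source.

*bakir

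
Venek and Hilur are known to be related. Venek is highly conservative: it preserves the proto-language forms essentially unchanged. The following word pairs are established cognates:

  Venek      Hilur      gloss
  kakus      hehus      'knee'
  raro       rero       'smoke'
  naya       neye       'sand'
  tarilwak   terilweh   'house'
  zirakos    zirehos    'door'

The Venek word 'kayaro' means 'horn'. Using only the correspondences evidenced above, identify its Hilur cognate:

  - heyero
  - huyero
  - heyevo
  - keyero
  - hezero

heyero

kakus ~ hehus — Venek k corresponds to Hilur h word-initially before a back vowel.
kakus ~ hehus, naya ~ neye — Venek a corresponds to Hilur e after a consonant, before a consonant other than r, m, n, p, b, f, v.
raro ~ rero, tarilwak ~ terilweh — Venek a corresponds to Hilur e after a consonant, before r.
Applying these to Venek 'kayaro':
  kayaro → hayaro   (k→h word-initially before a back vowel)
  hayaro → heyaro   (a→e after a consonant, before a consonant other than r, m, n, p, b, f, v)
  heyaro → heyero   (a→e after a consonant, before r)
So the Hilur cognate is 'heyero'.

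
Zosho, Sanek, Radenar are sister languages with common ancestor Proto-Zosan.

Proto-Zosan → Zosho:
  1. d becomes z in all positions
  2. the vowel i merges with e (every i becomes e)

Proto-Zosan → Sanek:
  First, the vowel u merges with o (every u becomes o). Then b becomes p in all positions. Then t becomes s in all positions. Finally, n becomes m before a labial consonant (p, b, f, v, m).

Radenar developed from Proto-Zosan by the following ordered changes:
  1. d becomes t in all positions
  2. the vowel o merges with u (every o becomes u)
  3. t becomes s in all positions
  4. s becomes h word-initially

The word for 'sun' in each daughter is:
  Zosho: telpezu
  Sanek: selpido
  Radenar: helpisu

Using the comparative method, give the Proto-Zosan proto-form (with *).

Position 6: Zosho has z, Sanek has d, Radenar has s. Sanek preserves d here (none of its changes turn any other segment into d), so the proto-segment is *d.
Position 1: Zosho has t, Sanek has s, Radenar has h. Zosho preserves t here (none of its changes turn any other segment into t), so the proto-segment is *t.
Position 7: Zosho has u, Sanek has o, Radenar has u. Zosho preserves u here (none of its changes turn any other segment into u), so the proto-segment is *u.
Verify the candidate proto-form against each daughter:
Zosho: start from *telpidu.
  rule 1 (unconditioned shift): telpidu → telpizu
  rule 2 (vowel merger): telpizu → telpezu
  ⇒ Zosho telpezu
Sanek: *telpidu
  telpidu → telpido   [vowel merger]
  telpido (rule 2 does not apply)
  telpido → selpido   [unconditioned shift]
  selpido (rule 4 does not apply)
  giving Sanek selpido.
Radenar: start from *telpidu.
  rule 1 (unconditioned shift): telpidu → telpitu
  rule 2: no change — telpitu
  rule 3 (unconditioned shift): telpitu → selpisu
  rule 4 (debuccalisation): selpisu → helpisu
  ⇒ Radenar helpisu
Only *telpidu yields all of Zosho telpezu, Sanek selpido, Radenar helpisu.

*telpidu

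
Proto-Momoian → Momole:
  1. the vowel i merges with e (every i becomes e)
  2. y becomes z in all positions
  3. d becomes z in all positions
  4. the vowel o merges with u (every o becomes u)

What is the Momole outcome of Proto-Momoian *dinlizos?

zenlezus

Momole: start from *dinlizos.
  rule 1 (vowel merger): dinlizos → denlezos
  rule 2: no change — denlezos
  rule 3 (unconditioned shift): denlezos → zenlezos
  rule 4 (vowel merger): zenlezos → zenlezus
  ⇒ Momole zenlezus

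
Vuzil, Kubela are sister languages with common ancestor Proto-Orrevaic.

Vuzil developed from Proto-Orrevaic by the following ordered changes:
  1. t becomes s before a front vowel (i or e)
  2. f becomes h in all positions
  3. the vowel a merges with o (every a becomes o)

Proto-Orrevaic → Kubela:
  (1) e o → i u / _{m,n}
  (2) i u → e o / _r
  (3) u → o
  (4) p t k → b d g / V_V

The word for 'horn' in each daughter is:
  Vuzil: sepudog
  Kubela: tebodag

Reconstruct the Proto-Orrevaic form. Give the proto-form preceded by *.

*tepudag

Position 4: Vuzil has u, Kubela has o. Vuzil preserves u here (none of its changes turn any other segment into u), so the proto-segment is *u.
Position 6: Vuzil has o, Kubela has a. Kubela preserves a here (none of its changes turn any other segment into a), so the proto-segment is *a.
Continuing position by position gives *tepudag; check it forward:
Vuzil: *tepudag > sepudag > sepudog  (by palatalisation, vowel merger)
Kubela: *tepudag
  tepudag (rule 1 does not apply)
  tepudag (rule 2 does not apply)
  tepudag → tepodag   [vowel merger]
  tepodag → tebodag   [intervocalic voicing]
  giving Kubela tebodag.
No other proto-form is consistent with every reflex, so the reconstruction is *tepudag.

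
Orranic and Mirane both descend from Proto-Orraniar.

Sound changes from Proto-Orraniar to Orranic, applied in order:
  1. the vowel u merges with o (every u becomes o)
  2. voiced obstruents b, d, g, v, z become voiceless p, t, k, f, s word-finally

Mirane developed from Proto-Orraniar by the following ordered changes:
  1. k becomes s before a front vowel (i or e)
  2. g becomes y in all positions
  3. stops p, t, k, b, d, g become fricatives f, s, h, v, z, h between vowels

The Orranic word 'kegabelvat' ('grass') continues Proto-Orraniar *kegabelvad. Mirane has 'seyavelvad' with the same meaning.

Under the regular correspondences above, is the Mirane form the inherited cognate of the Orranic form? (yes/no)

Derive the expected Mirane reflex of *kegabelvad:
Mirane: *kegabelvad
  kegabelvad → segabelvad   [palatalisation]
  segabelvad → seyabelvad   [unconditioned shift]
  seyabelvad → seyavelvad   [intervocalic lenition]
  giving Mirane seyavelvad.
Mirane 'seyavelvad' matches the regular reflex exactly, so the pair is cognate.

yes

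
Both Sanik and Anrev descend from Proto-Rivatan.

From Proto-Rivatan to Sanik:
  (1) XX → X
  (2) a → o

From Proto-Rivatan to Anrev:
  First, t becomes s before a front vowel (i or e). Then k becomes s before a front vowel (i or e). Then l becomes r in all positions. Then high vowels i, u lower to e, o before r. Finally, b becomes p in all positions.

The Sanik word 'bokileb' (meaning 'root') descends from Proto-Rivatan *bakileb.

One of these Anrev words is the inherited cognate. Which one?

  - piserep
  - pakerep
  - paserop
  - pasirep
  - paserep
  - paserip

Anrev: *bakileb > basileb > basireb > basereb > paserep  (by palatalisation, unconditioned shift, pre-rhotic lowering, unconditioned shift)

paserep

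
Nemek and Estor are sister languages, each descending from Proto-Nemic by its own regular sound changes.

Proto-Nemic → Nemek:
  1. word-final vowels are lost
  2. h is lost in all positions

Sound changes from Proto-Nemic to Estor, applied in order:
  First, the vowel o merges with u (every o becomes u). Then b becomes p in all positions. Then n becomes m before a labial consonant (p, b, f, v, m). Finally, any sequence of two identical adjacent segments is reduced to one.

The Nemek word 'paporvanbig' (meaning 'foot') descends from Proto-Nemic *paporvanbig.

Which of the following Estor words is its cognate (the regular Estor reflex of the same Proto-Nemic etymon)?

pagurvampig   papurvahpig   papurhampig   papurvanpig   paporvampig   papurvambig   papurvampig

papurvampig

Estor: start from *paporvanbig.
  rule 1 (vowel merger): paporvanbig → papurvanbig
  rule 2 (unconditioned shift): papurvanbig → papurvanpig
  rule 3 (nasal place assimilation): papurvanpig → papurvampig
  rule 4: no change — papurvampig
  ⇒ Estor papurvampig
The other candidates each miss or misapply at least one Estor change.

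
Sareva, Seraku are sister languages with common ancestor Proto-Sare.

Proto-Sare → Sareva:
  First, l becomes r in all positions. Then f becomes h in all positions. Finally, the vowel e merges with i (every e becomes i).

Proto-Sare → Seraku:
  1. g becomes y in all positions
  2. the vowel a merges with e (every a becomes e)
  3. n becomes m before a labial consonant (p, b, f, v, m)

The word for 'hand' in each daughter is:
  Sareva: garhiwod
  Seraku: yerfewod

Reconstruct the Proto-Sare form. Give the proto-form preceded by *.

Position 2: Sareva has a, Seraku has e. Sareva preserves a here (none of its changes turn any other segment into a), so the proto-segment is *a.
Position 1: Sareva has g, Seraku has y. Sareva preserves g here (none of its changes turn any other segment into g), so the proto-segment is *g.
This points to *garfewod. Verify forward in each daughter:
Sareva: *garfewod > garhewod > garhiwod  (by unconditioned shift, vowel merger)
Seraku: start from *garfewod.
  rule 1 (unconditioned shift): garfewod → yarfewod
  rule 2 (vowel merger): yarfewod → yerfewod
  rule 3: no change — yerfewod
  ⇒ Seraku yerfewod
*garfewod is the unique common source.

*garfewod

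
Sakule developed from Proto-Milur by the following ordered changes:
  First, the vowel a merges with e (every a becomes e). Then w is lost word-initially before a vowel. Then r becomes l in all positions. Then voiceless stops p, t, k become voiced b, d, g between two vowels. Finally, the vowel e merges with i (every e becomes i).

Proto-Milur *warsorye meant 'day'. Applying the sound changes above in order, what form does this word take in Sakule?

Sakule: *warsorye
  warsorye → wersorye   [vowel merger]
  wersorye → ersorye   [glide loss]
  ersorye → elsolye   [unconditioned shift]
  elsolye (rule 4 does not apply)
  elsolye → ilsolyi   [vowel merger]
  giving Sakule ilsolyi.

ilsolyi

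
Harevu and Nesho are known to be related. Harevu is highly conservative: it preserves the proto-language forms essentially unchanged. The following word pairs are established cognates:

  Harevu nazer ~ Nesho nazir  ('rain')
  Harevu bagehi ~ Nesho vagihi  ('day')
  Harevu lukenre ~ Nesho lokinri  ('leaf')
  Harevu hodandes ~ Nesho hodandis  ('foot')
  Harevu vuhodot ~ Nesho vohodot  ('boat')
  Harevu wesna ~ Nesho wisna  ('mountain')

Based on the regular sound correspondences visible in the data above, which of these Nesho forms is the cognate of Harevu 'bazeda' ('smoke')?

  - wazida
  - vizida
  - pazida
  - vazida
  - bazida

bagehi ~ vagihi — Harevu b corresponds to Nesho v word-initially before a back vowel.
bagehi ~ vagihi, hodandes ~ hodandis — Harevu e corresponds to Nesho i after a consonant, before a consonant other than r, m, n, p, b, f, v.
Applying these to Harevu 'bazeda':
  bazeda → vazeda   (b→v word-initially before a back vowel)
  vazeda → vazida   (e→i after a consonant, before a consonant other than r, m, n, p, b, f, v)
So the Nesho cognate is 'vazida'.

vazida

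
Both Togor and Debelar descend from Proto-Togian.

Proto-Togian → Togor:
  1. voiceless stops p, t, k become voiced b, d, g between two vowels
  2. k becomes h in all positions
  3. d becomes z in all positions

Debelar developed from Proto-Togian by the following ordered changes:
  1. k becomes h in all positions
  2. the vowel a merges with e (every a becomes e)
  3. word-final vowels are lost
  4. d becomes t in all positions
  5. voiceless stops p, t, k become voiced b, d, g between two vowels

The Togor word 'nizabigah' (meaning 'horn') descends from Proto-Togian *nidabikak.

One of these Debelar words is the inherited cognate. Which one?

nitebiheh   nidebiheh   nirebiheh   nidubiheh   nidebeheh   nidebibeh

Debelar: start from *nidabikak.
  rule 1 (unconditioned shift): nidabikak → nidabihah
  rule 2 (vowel merger): nidabihah → nidebiheh
  rule 3: no change — nidebiheh
  rule 4 (unconditioned shift): nidebiheh → nitebiheh
  rule 5 (intervocalic voicing): nitebiheh → nidebiheh
  ⇒ Debelar nidebiheh
The other candidates each miss or misapply at least one Debelar change.

nidebiheh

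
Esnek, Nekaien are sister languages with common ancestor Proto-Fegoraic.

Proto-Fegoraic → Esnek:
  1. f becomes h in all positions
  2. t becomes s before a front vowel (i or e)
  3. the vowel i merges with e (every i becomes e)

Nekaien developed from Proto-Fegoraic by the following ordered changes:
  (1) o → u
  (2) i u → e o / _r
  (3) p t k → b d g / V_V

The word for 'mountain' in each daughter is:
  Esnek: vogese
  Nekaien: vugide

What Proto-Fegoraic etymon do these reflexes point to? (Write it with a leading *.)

*vogite

Position 4: Esnek has e, Nekaien has i. Nekaien preserves i here (none of its changes turn any other segment into i), so the proto-segment is *i.
Position 2: Esnek has o, Nekaien has u. Esnek preserves o here (none of its changes turn any other segment into o), so the proto-segment is *o.
Position 5: Esnek has s, Nekaien has d. Taking the neighbouring segments as reconstructed: Esnek s could go back to *t or *s; Nekaien d could go back to *t or *d — the one source consistent with every daughter is *t.
The remaining positions agree across the daughters. Check the candidate against every language:
Esnek: *vogite
  vogite (rule 1 does not apply)
  vogite → vogise   [palatalisation]
  vogise → vogese   [vowel merger]
  giving Esnek vogese.
Nekaien: start from *vogite.
  rule 1 (vowel merger): vogite → vugite
  rule 2: no change — vugite
  rule 3 (intervocalic voicing): vugite → vugide
  ⇒ Nekaien vugide
*vogite is the unique common source.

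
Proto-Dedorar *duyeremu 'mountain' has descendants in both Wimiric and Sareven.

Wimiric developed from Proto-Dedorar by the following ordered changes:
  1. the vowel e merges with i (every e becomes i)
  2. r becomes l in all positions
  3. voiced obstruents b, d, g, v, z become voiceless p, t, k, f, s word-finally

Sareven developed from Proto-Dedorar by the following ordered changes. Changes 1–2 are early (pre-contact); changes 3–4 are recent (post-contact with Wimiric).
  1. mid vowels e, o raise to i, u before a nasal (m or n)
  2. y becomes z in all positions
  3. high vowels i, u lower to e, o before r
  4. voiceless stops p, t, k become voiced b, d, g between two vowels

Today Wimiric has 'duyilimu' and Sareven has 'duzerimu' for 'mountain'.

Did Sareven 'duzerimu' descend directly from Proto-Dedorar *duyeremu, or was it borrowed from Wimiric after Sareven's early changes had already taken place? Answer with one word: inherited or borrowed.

inherited

If inherited, *duyeremu would pass through all of Sareven's changes:
Sareven: *duyeremu > duyerimu > duzerimu  (by pre-nasal raising, unconditioned shift)
If borrowed from Wimiric 'duyilimu' after the early changes, it would undergo only the recent ones:
  rule 3 (pre-rhotic lowering): no change (duyilimu)
  rule 4 (intervocalic voicing): no change (duyilimu)
  ⇒ as a loan: duyilimu
Sareven 'duzerimu' matches the inherited outcome exactly, so it is an inherited cognate, not a loan.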